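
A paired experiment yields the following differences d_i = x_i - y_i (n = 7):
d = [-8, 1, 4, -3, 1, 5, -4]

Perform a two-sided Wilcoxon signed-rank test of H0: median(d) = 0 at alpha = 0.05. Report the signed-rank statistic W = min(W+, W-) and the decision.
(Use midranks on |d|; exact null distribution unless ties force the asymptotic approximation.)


Step 1: Drop any zero differences (none here) and take |d_i|.
|d| = [8, 1, 4, 3, 1, 5, 4]
Step 2: Midrank |d_i| (ties get averaged ranks).
ranks: |8|->7, |1|->1.5, |4|->4.5, |3|->3, |1|->1.5, |5|->6, |4|->4.5
Step 3: Attach original signs; sum ranks with positive sign and with negative sign.
W+ = 1.5 + 4.5 + 1.5 + 6 = 13.5
W- = 7 + 3 + 4.5 = 14.5
(Check: W+ + W- = 28 should equal n(n+1)/2 = 28.)
Step 4: Test statistic W = min(W+, W-) = 13.5.
Step 5: Ties in |d|, so use the tie-corrected normal approximation.
        E[W] = n(n+1)/4 = 7*8/4 = 14.
        Tie groups: |d|=1 (t=2), |d|=4 (t=2); sum(t^3 - t) = 12.
        Var[W] = n(n+1)(2n+1)/24 - sum(t^3-t)/48 = 840/24 - 12/48 = 34.75.
        z = (W - E[W]) / sqrt(Var[W]) = (13.5 - 14) / 5.8949 = -0.0848.
        Two-sided p = 2*Phi(z) = 0.932405.
Step 6: alpha = 0.05. fail to reject H0.

W+ = 13.5, W- = 14.5, W = min = 13.5, p = 0.932405, fail to reject H0.


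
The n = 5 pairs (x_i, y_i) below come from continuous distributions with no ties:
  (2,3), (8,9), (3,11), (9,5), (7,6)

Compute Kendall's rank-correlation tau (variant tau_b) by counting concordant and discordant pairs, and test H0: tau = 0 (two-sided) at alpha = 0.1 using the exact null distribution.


Step 1: Enumerate the 10 unordered pairs (i,j) with i<j and classify each by sign(x_j-x_i) * sign(y_j-y_i).
  (1,2):dx=+6,dy=+6->C; (1,3):dx=+1,dy=+8->C; (1,4):dx=+7,dy=+2->C; (1,5):dx=+5,dy=+3->C
  (2,3):dx=-5,dy=+2->D; (2,4):dx=+1,dy=-4->D; (2,5):dx=-1,dy=-3->C; (3,4):dx=+6,dy=-6->D
  (3,5):dx=+4,dy=-5->D; (4,5):dx=-2,dy=+1->D
Step 2: C = 5, D = 5, total pairs = 10.
Step 3: tau = (C - D)/(n(n-1)/2) = (5 - 5)/10 = 0.000000.
Step 4: Exact two-sided p-value (enumerate n! = 120 permutations of y under H0): p = 1.000000.
Step 5: alpha = 0.1. fail to reject H0.

tau_b = 0.0000 (C=5, D=5), p = 1.000000, fail to reject H0.


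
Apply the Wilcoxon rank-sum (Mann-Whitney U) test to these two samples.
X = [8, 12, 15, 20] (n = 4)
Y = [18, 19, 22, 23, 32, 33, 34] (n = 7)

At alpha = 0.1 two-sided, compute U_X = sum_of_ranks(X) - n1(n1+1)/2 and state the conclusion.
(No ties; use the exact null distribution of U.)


Step 1: Combine and sort all 11 observations; assign midranks.
sorted (value, group): (8,X), (12,X), (15,X), (18,Y), (19,Y), (20,X), (22,Y), (23,Y), (32,Y), (33,Y), (34,Y)
ranks: 8->1, 12->2, 15->3, 18->4, 19->5, 20->6, 22->7, 23->8, 32->9, 33->10, 34->11
Step 2: Rank sum for X: R1 = 1 + 2 + 3 + 6 = 12.
Step 3: U_X = R1 - n1(n1+1)/2 = 12 - 4*5/2 = 12 - 10 = 2.
       U_Y = n1*n2 - U_X = 28 - 2 = 26.
Step 4: No ties, so the exact null distribution of U (based on enumerating the C(11,4) = 330 equally likely rank assignments) gives the two-sided p-value.
Step 5: p-value = 0.024242; compare to alpha = 0.1. reject H0.

U_X = 2, p = 0.024242, reject H0 at alpha = 0.1.


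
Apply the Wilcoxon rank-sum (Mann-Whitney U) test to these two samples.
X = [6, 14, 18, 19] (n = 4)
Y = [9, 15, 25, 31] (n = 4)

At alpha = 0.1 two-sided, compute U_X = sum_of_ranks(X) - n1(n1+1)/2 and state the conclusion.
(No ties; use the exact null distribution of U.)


Step 1: Combine and sort all 8 observations; assign midranks.
sorted (value, group): (6,X), (9,Y), (14,X), (15,Y), (18,X), (19,X), (25,Y), (31,Y)
ranks: 6->1, 9->2, 14->3, 15->4, 18->5, 19->6, 25->7, 31->8
Step 2: Rank sum for X: R1 = 1 + 3 + 5 + 6 = 15.
Step 3: U_X = R1 - n1(n1+1)/2 = 15 - 4*5/2 = 15 - 10 = 5.
       U_Y = n1*n2 - U_X = 16 - 5 = 11.
Step 4: No ties, so the exact null distribution of U (based on enumerating the C(8,4) = 70 equally likely rank assignments) gives the two-sided p-value.
Step 5: p-value = 0.485714; compare to alpha = 0.1. fail to reject H0.

U_X = 5, p = 0.485714, fail to reject H0 at alpha = 0.1.


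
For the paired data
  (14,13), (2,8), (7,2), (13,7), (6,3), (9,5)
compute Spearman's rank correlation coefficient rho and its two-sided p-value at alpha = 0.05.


Step 1: Rank x and y separately (midranks; no ties here).
rank(x): 14->6, 2->1, 7->3, 13->5, 6->2, 9->4
rank(y): 13->6, 8->5, 2->1, 7->4, 3->2, 5->3
Step 2: d_i = R_x(i) - R_y(i); compute d_i^2.
  (6-6)^2=0, (1-5)^2=16, (3-1)^2=4, (5-4)^2=1, (2-2)^2=0, (4-3)^2=1
sum(d^2) = 22.
Step 3: rho = 1 - 6*22 / (6*(6^2 - 1)) = 1 - 132/210 = 0.371429.
Step 4: Under H0, t = rho * sqrt((n-2)/(1-rho^2)) = 0.8001 ~ t(4).
Step 5: Two-sided p-value from the t-distribution with 4 df = 0.468478.
Step 6: alpha = 0.05. fail to reject H0.

rho = 0.3714, p = 0.468478, fail to reject H0 at alpha = 0.05.


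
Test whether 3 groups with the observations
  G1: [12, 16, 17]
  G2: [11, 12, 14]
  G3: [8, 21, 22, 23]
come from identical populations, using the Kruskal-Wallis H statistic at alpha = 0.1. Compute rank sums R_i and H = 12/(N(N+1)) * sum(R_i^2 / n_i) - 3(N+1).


Step 1: Combine all N = 10 observations and assign midranks.
sorted (value, group, rank): (8,G3,1), (11,G2,2), (12,G1,3.5), (12,G2,3.5), (14,G2,5), (16,G1,6), (17,G1,7), (21,G3,8), (22,G3,9), (23,G3,10)
Step 2: Sum ranks within each group.
R_1 = 16.5 (n_1 = 3)
R_2 = 10.5 (n_2 = 3)
R_3 = 28 (n_3 = 4)
Step 3: H = 12/(N(N+1)) * sum(R_i^2/n_i) - 3(N+1)
     = 12/(10*11) * (16.5^2/3 + 10.5^2/3 + 28^2/4) - 3*11
     = 0.109091 * 323.5 - 33
     = 2.290909.
Step 4: Ties present; correction factor C = 1 - 6/(10^3 - 10) = 0.993939. Corrected H = 2.290909 / 0.993939 = 2.304878.
Step 5: Under H0, H ~ chi^2(2); p-value = 0.315865.
Step 6: alpha = 0.1. fail to reject H0.

H = 2.3049, df = 2, p = 0.315865, fail to reject H0.


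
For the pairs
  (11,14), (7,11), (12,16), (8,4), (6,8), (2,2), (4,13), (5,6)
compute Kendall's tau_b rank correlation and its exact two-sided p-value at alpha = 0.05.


Step 1: Enumerate the 28 unordered pairs (i,j) with i<j and classify each by sign(x_j-x_i) * sign(y_j-y_i).
  (1,2):dx=-4,dy=-3->C; (1,3):dx=+1,dy=+2->C; (1,4):dx=-3,dy=-10->C; (1,5):dx=-5,dy=-6->C
  (1,6):dx=-9,dy=-12->C; (1,7):dx=-7,dy=-1->C; (1,8):dx=-6,dy=-8->C; (2,3):dx=+5,dy=+5->C
  (2,4):dx=+1,dy=-7->D; (2,5):dx=-1,dy=-3->C; (2,6):dx=-5,dy=-9->C; (2,7):dx=-3,dy=+2->D
  (2,8):dx=-2,dy=-5->C; (3,4):dx=-4,dy=-12->C; (3,5):dx=-6,dy=-8->C; (3,6):dx=-10,dy=-14->C
  (3,7):dx=-8,dy=-3->C; (3,8):dx=-7,dy=-10->C; (4,5):dx=-2,dy=+4->D; (4,6):dx=-6,dy=-2->C
  (4,7):dx=-4,dy=+9->D; (4,8):dx=-3,dy=+2->D; (5,6):dx=-4,dy=-6->C; (5,7):dx=-2,dy=+5->D
  (5,8):dx=-1,dy=-2->C; (6,7):dx=+2,dy=+11->C; (6,8):dx=+3,dy=+4->C; (7,8):dx=+1,dy=-7->D
Step 2: C = 21, D = 7, total pairs = 28.
Step 3: tau = (C - D)/(n(n-1)/2) = (21 - 7)/28 = 0.500000.
Step 4: Exact two-sided p-value (enumerate n! = 40320 permutations of y under H0): p = 0.108681.
Step 5: alpha = 0.05. fail to reject H0.

tau_b = 0.5000 (C=21, D=7), p = 0.108681, fail to reject H0.


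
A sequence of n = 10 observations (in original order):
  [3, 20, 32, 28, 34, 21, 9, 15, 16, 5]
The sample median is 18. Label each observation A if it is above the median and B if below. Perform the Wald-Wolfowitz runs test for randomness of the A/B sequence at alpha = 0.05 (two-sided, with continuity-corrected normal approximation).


Step 1: Compute median = 18; label A = above, B = below.
Labels in order: BAAAAABBBB  (n_A = 5, n_B = 5)
Step 2: Count runs R = 3.
Step 3: Under H0 (random ordering), E[R] = 2*n_A*n_B/(n_A+n_B) + 1 = 2*5*5/10 + 1 = 6.0000.
        Var[R] = 2*n_A*n_B*(2*n_A*n_B - n_A - n_B) / ((n_A+n_B)^2 * (n_A+n_B-1)) = 2000/900 = 2.2222.
        SD[R] = 1.4907.
Step 4: Continuity-corrected z = (R + 0.5 - E[R]) / SD[R] = (3 + 0.5 - 6.0000) / 1.4907 = -1.6771.
Step 5: Two-sided p-value via normal approximation = 2*(1 - Phi(|z|)) = 0.093533.
Step 6: alpha = 0.05. fail to reject H0.

R = 3, z = -1.6771, p = 0.093533, fail to reject H0.


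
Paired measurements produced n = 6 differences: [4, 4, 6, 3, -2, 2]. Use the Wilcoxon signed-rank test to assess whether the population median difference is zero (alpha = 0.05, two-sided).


Step 1: Drop any zero differences (none here) and take |d_i|.
|d| = [4, 4, 6, 3, 2, 2]
Step 2: Midrank |d_i| (ties get averaged ranks).
ranks: |4|->4.5, |4|->4.5, |6|->6, |3|->3, |2|->1.5, |2|->1.5
Step 3: Attach original signs; sum ranks with positive sign and with negative sign.
W+ = 4.5 + 4.5 + 6 + 3 + 1.5 = 19.5
W- = 1.5 = 1.5
(Check: W+ + W- = 21 should equal n(n+1)/2 = 21.)
Step 4: Test statistic W = min(W+, W-) = 1.5.
Step 5: Ties in |d|, so use the tie-corrected normal approximation.
        E[W] = n(n+1)/4 = 6*7/4 = 10.5.
        Tie groups: |d|=2 (t=2), |d|=4 (t=2); sum(t^3 - t) = 12.
        Var[W] = n(n+1)(2n+1)/24 - sum(t^3-t)/48 = 546/24 - 12/48 = 22.5.
        z = (W - E[W]) / sqrt(Var[W]) = (1.5 - 10.5) / 4.7434 = -1.8974.
        Two-sided p = 2*Phi(z) = 0.057780.
Step 6: alpha = 0.05. fail to reject H0.

W+ = 19.5, W- = 1.5, W = min = 1.5, p = 0.057780, fail to reject H0.


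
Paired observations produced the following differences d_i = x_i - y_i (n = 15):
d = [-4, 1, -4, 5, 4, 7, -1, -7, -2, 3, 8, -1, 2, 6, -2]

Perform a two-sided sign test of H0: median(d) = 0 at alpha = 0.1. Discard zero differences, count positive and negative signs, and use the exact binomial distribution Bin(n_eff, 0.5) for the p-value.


Step 1: Discard zero differences. Original n = 15; n_eff = number of nonzero differences = 15.
Nonzero differences (with sign): -4, +1, -4, +5, +4, +7, -1, -7, -2, +3, +8, -1, +2, +6, -2
Step 2: Count signs: positive = 8, negative = 7.
Step 3: Under H0: P(positive) = 0.5, so the number of positives S ~ Bin(15, 0.5).
Step 4: Two-sided exact p-value = sum of Bin(15,0.5) probabilities at or below the observed probability = 1.000000.
Step 5: alpha = 0.1. fail to reject H0.

n_eff = 15, pos = 8, neg = 7, p = 1.000000, fail to reject H0.


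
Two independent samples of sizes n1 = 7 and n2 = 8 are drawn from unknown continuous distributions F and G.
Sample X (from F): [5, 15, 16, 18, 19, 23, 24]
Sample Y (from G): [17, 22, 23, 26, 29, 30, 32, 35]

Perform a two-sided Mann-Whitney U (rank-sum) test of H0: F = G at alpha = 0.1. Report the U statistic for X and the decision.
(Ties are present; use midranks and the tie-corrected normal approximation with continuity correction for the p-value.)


Step 1: Combine and sort all 15 observations; assign midranks.
sorted (value, group): (5,X), (15,X), (16,X), (17,Y), (18,X), (19,X), (22,Y), (23,X), (23,Y), (24,X), (26,Y), (29,Y), (30,Y), (32,Y), (35,Y)
ranks: 5->1, 15->2, 16->3, 17->4, 18->5, 19->6, 22->7, 23->8.5, 23->8.5, 24->10, 26->11, 29->12, 30->13, 32->14, 35->15
Step 2: Rank sum for X: R1 = 1 + 2 + 3 + 5 + 6 + 8.5 + 10 = 35.5.
Step 3: U_X = R1 - n1(n1+1)/2 = 35.5 - 7*8/2 = 35.5 - 28 = 7.5.
       U_Y = n1*n2 - U_X = 56 - 7.5 = 48.5.
Step 4: Ties are present, so use the tie-corrected normal approximation (with continuity correction) for the p-value.
Step 5: p-value = 0.020524; compare to alpha = 0.1. reject H0.

U_X = 7.5, p = 0.020524, reject H0 at alpha = 0.1.


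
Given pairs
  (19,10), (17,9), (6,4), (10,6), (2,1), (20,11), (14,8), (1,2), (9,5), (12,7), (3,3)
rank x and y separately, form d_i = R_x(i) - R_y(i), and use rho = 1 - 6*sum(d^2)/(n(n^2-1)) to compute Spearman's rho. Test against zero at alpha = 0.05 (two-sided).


Step 1: Rank x and y separately (midranks; no ties here).
rank(x): 19->10, 17->9, 6->4, 10->6, 2->2, 20->11, 14->8, 1->1, 9->5, 12->7, 3->3
rank(y): 10->10, 9->9, 4->4, 6->6, 1->1, 11->11, 8->8, 2->2, 5->5, 7->7, 3->3
Step 2: d_i = R_x(i) - R_y(i); compute d_i^2.
  (10-10)^2=0, (9-9)^2=0, (4-4)^2=0, (6-6)^2=0, (2-1)^2=1, (11-11)^2=0, (8-8)^2=0, (1-2)^2=1, (5-5)^2=0, (7-7)^2=0, (3-3)^2=0
sum(d^2) = 2.
Step 3: rho = 1 - 6*2 / (11*(11^2 - 1)) = 1 - 12/1320 = 0.990909.
Step 4: Under H0, t = rho * sqrt((n-2)/(1-rho^2)) = 22.0966 ~ t(9).
Step 5: Two-sided p-value from the t-distribution with 9 df = 0.000000.
Step 6: alpha = 0.05. reject H0.

rho = 0.9909, p = 0.000000, reject H0 at alpha = 0.05.


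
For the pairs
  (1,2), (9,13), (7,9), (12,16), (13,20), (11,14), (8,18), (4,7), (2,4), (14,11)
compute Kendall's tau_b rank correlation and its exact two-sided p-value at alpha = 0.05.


Step 1: Enumerate the 45 unordered pairs (i,j) with i<j and classify each by sign(x_j-x_i) * sign(y_j-y_i).
  (1,2):dx=+8,dy=+11->C; (1,3):dx=+6,dy=+7->C; (1,4):dx=+11,dy=+14->C; (1,5):dx=+12,dy=+18->C
  (1,6):dx=+10,dy=+12->C; (1,7):dx=+7,dy=+16->C; (1,8):dx=+3,dy=+5->C; (1,9):dx=+1,dy=+2->C
  (1,10):dx=+13,dy=+9->C; (2,3):dx=-2,dy=-4->C; (2,4):dx=+3,dy=+3->C; (2,5):dx=+4,dy=+7->C
  (2,6):dx=+2,dy=+1->C; (2,7):dx=-1,dy=+5->D; (2,8):dx=-5,dy=-6->C; (2,9):dx=-7,dy=-9->C
  (2,10):dx=+5,dy=-2->D; (3,4):dx=+5,dy=+7->C; (3,5):dx=+6,dy=+11->C; (3,6):dx=+4,dy=+5->C
  (3,7):dx=+1,dy=+9->C; (3,8):dx=-3,dy=-2->C; (3,9):dx=-5,dy=-5->C; (3,10):dx=+7,dy=+2->C
  (4,5):dx=+1,dy=+4->C; (4,6):dx=-1,dy=-2->C; (4,7):dx=-4,dy=+2->D; (4,8):dx=-8,dy=-9->C
  (4,9):dx=-10,dy=-12->C; (4,10):dx=+2,dy=-5->D; (5,6):dx=-2,dy=-6->C; (5,7):dx=-5,dy=-2->C
  (5,8):dx=-9,dy=-13->C; (5,9):dx=-11,dy=-16->C; (5,10):dx=+1,dy=-9->D; (6,7):dx=-3,dy=+4->D
  (6,8):dx=-7,dy=-7->C; (6,9):dx=-9,dy=-10->C; (6,10):dx=+3,dy=-3->D; (7,8):dx=-4,dy=-11->C
  (7,9):dx=-6,dy=-14->C; (7,10):dx=+6,dy=-7->D; (8,9):dx=-2,dy=-3->C; (8,10):dx=+10,dy=+4->C
  (9,10):dx=+12,dy=+7->C
Step 2: C = 37, D = 8, total pairs = 45.
Step 3: tau = (C - D)/(n(n-1)/2) = (37 - 8)/45 = 0.644444.
Step 4: Exact two-sided p-value (enumerate n! = 3628800 permutations of y under H0): p = 0.009148.
Step 5: alpha = 0.05. reject H0.

tau_b = 0.6444 (C=37, D=8), p = 0.009148, reject H0.


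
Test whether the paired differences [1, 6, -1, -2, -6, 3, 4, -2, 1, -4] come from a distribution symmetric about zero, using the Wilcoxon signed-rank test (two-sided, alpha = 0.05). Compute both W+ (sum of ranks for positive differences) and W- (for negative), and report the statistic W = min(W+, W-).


Step 1: Drop any zero differences (none here) and take |d_i|.
|d| = [1, 6, 1, 2, 6, 3, 4, 2, 1, 4]
Step 2: Midrank |d_i| (ties get averaged ranks).
ranks: |1|->2, |6|->9.5, |1|->2, |2|->4.5, |6|->9.5, |3|->6, |4|->7.5, |2|->4.5, |1|->2, |4|->7.5
Step 3: Attach original signs; sum ranks with positive sign and with negative sign.
W+ = 2 + 9.5 + 6 + 7.5 + 2 = 27
W- = 2 + 4.5 + 9.5 + 4.5 + 7.5 = 28
(Check: W+ + W- = 55 should equal n(n+1)/2 = 55.)
Step 4: Test statistic W = min(W+, W-) = 27.
Step 5: Ties in |d|, so use the tie-corrected normal approximation.
        E[W] = n(n+1)/4 = 10*11/4 = 27.5.
        Tie groups: |d|=1 (t=3), |d|=2 (t=2), |d|=4 (t=2), |d|=6 (t=2); sum(t^3 - t) = 42.
        Var[W] = n(n+1)(2n+1)/24 - sum(t^3-t)/48 = 2310/24 - 42/48 = 95.375.
        z = (W - E[W]) / sqrt(Var[W]) = (27 - 27.5) / 9.7660 = -0.0512.
        Two-sided p = 2*Phi(z) = 0.959168.
Step 6: alpha = 0.05. fail to reject H0.

W+ = 27, W- = 28, W = min = 27, p = 0.959168, fail to reject H0.


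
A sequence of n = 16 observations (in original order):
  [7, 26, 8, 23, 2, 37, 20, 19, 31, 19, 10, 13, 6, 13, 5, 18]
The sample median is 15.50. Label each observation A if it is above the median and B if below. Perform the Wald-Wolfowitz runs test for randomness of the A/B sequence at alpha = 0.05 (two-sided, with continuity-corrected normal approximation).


Step 1: Compute median = 15.50; label A = above, B = below.
Labels in order: BABABAAAAABBBBBA  (n_A = 8, n_B = 8)
Step 2: Count runs R = 8.
Step 3: Under H0 (random ordering), E[R] = 2*n_A*n_B/(n_A+n_B) + 1 = 2*8*8/16 + 1 = 9.0000.
        Var[R] = 2*n_A*n_B*(2*n_A*n_B - n_A - n_B) / ((n_A+n_B)^2 * (n_A+n_B-1)) = 14336/3840 = 3.7333.
        SD[R] = 1.9322.
Step 4: Continuity-corrected z = (R + 0.5 - E[R]) / SD[R] = (8 + 0.5 - 9.0000) / 1.9322 = -0.2588.
Step 5: Two-sided p-value via normal approximation = 2*(1 - Phi(|z|)) = 0.795809.
Step 6: alpha = 0.05. fail to reject H0.

R = 8, z = -0.2588, p = 0.795809, fail to reject H0.


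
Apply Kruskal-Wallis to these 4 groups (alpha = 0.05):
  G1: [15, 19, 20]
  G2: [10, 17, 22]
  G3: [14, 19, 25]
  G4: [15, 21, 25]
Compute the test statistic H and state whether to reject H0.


Step 1: Combine all N = 12 observations and assign midranks.
sorted (value, group, rank): (10,G2,1), (14,G3,2), (15,G1,3.5), (15,G4,3.5), (17,G2,5), (19,G1,6.5), (19,G3,6.5), (20,G1,8), (21,G4,9), (22,G2,10), (25,G3,11.5), (25,G4,11.5)
Step 2: Sum ranks within each group.
R_1 = 18 (n_1 = 3)
R_2 = 16 (n_2 = 3)
R_3 = 20 (n_3 = 3)
R_4 = 24 (n_4 = 3)
Step 3: H = 12/(N(N+1)) * sum(R_i^2/n_i) - 3(N+1)
     = 12/(12*13) * (18^2/3 + 16^2/3 + 20^2/3 + 24^2/3) - 3*13
     = 0.076923 * 518.667 - 39
     = 0.897436.
Step 4: Ties present; correction factor C = 1 - 18/(12^3 - 12) = 0.989510. Corrected H = 0.897436 / 0.989510 = 0.906949.
Step 5: Under H0, H ~ chi^2(3); p-value = 0.823750.
Step 6: alpha = 0.05. fail to reject H0.

H = 0.9069, df = 3, p = 0.823750, fail to reject H0.


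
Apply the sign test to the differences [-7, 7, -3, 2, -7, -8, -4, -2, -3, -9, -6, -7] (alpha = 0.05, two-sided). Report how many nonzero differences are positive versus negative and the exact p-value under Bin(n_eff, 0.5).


Step 1: Discard zero differences. Original n = 12; n_eff = number of nonzero differences = 12.
Nonzero differences (with sign): -7, +7, -3, +2, -7, -8, -4, -2, -3, -9, -6, -7
Step 2: Count signs: positive = 2, negative = 10.
Step 3: Under H0: P(positive) = 0.5, so the number of positives S ~ Bin(12, 0.5).
Step 4: Two-sided exact p-value = sum of Bin(12,0.5) probabilities at or below the observed probability = 0.038574.
Step 5: alpha = 0.05. reject H0.

n_eff = 12, pos = 2, neg = 10, p = 0.038574, reject H0.


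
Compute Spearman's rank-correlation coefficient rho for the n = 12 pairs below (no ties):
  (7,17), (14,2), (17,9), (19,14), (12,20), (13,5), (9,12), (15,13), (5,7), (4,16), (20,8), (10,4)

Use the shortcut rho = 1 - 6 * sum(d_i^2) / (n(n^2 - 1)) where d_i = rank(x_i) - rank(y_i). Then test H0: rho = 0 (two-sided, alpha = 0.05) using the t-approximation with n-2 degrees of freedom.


Step 1: Rank x and y separately (midranks; no ties here).
rank(x): 7->3, 14->8, 17->10, 19->11, 12->6, 13->7, 9->4, 15->9, 5->2, 4->1, 20->12, 10->5
rank(y): 17->11, 2->1, 9->6, 14->9, 20->12, 5->3, 12->7, 13->8, 7->4, 16->10, 8->5, 4->2
Step 2: d_i = R_x(i) - R_y(i); compute d_i^2.
  (3-11)^2=64, (8-1)^2=49, (10-6)^2=16, (11-9)^2=4, (6-12)^2=36, (7-3)^2=16, (4-7)^2=9, (9-8)^2=1, (2-4)^2=4, (1-10)^2=81, (12-5)^2=49, (5-2)^2=9
sum(d^2) = 338.
Step 3: rho = 1 - 6*338 / (12*(12^2 - 1)) = 1 - 2028/1716 = -0.181818.
Step 4: Under H0, t = rho * sqrt((n-2)/(1-rho^2)) = -0.5847 ~ t(10).
Step 5: Two-sided p-value from the t-distribution with 10 df = 0.571701.
Step 6: alpha = 0.05. fail to reject H0.

rho = -0.1818, p = 0.571701, fail to reject H0 at alpha = 0.05.


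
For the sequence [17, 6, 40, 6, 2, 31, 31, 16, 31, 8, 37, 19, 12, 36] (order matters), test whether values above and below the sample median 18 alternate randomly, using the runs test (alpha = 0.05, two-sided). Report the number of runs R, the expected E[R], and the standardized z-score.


Step 1: Compute median = 18; label A = above, B = below.
Labels in order: BBABBAABABAABA  (n_A = 7, n_B = 7)
Step 2: Count runs R = 10.
Step 3: Under H0 (random ordering), E[R] = 2*n_A*n_B/(n_A+n_B) + 1 = 2*7*7/14 + 1 = 8.0000.
        Var[R] = 2*n_A*n_B*(2*n_A*n_B - n_A - n_B) / ((n_A+n_B)^2 * (n_A+n_B-1)) = 8232/2548 = 3.2308.
        SD[R] = 1.7974.
Step 4: Continuity-corrected z = (R - 0.5 - E[R]) / SD[R] = (10 - 0.5 - 8.0000) / 1.7974 = 0.8345.
Step 5: Two-sided p-value via normal approximation = 2*(1 - Phi(|z|)) = 0.403986.
Step 6: alpha = 0.05. fail to reject H0.

R = 10, z = 0.8345, p = 0.403986, fail to reject H0.


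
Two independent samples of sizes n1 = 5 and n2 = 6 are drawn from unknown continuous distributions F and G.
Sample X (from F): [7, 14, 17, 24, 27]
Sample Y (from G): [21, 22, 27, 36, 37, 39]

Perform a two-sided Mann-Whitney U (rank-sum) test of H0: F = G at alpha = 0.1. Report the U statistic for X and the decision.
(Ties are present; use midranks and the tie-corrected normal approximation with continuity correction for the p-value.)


Step 1: Combine and sort all 11 observations; assign midranks.
sorted (value, group): (7,X), (14,X), (17,X), (21,Y), (22,Y), (24,X), (27,X), (27,Y), (36,Y), (37,Y), (39,Y)
ranks: 7->1, 14->2, 17->3, 21->4, 22->5, 24->6, 27->7.5, 27->7.5, 36->9, 37->10, 39->11
Step 2: Rank sum for X: R1 = 1 + 2 + 3 + 6 + 7.5 = 19.5.
Step 3: U_X = R1 - n1(n1+1)/2 = 19.5 - 5*6/2 = 19.5 - 15 = 4.5.
       U_Y = n1*n2 - U_X = 30 - 4.5 = 25.5.
Step 4: Ties are present, so use the tie-corrected normal approximation (with continuity correction) for the p-value.
Step 5: p-value = 0.067264; compare to alpha = 0.1. reject H0.

U_X = 4.5, p = 0.067264, reject H0 at alpha = 0.1.


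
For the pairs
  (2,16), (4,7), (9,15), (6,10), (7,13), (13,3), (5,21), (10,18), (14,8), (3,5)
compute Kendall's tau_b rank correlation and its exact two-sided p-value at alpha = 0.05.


Step 1: Enumerate the 45 unordered pairs (i,j) with i<j and classify each by sign(x_j-x_i) * sign(y_j-y_i).
  (1,2):dx=+2,dy=-9->D; (1,3):dx=+7,dy=-1->D; (1,4):dx=+4,dy=-6->D; (1,5):dx=+5,dy=-3->D
  (1,6):dx=+11,dy=-13->D; (1,7):dx=+3,dy=+5->C; (1,8):dx=+8,dy=+2->C; (1,9):dx=+12,dy=-8->D
  (1,10):dx=+1,dy=-11->D; (2,3):dx=+5,dy=+8->C; (2,4):dx=+2,dy=+3->C; (2,5):dx=+3,dy=+6->C
  (2,6):dx=+9,dy=-4->D; (2,7):dx=+1,dy=+14->C; (2,8):dx=+6,dy=+11->C; (2,9):dx=+10,dy=+1->C
  (2,10):dx=-1,dy=-2->C; (3,4):dx=-3,dy=-5->C; (3,5):dx=-2,dy=-2->C; (3,6):dx=+4,dy=-12->D
  (3,7):dx=-4,dy=+6->D; (3,8):dx=+1,dy=+3->C; (3,9):dx=+5,dy=-7->D; (3,10):dx=-6,dy=-10->C
  (4,5):dx=+1,dy=+3->C; (4,6):dx=+7,dy=-7->D; (4,7):dx=-1,dy=+11->D; (4,8):dx=+4,dy=+8->C
  (4,9):dx=+8,dy=-2->D; (4,10):dx=-3,dy=-5->C; (5,6):dx=+6,dy=-10->D; (5,7):dx=-2,dy=+8->D
  (5,8):dx=+3,dy=+5->C; (5,9):dx=+7,dy=-5->D; (5,10):dx=-4,dy=-8->C; (6,7):dx=-8,dy=+18->D
  (6,8):dx=-3,dy=+15->D; (6,9):dx=+1,dy=+5->C; (6,10):dx=-10,dy=+2->D; (7,8):dx=+5,dy=-3->D
  (7,9):dx=+9,dy=-13->D; (7,10):dx=-2,dy=-16->C; (8,9):dx=+4,dy=-10->D; (8,10):dx=-7,dy=-13->C
  (9,10):dx=-11,dy=-3->C
Step 2: C = 22, D = 23, total pairs = 45.
Step 3: tau = (C - D)/(n(n-1)/2) = (22 - 23)/45 = -0.022222.
Step 4: Exact two-sided p-value (enumerate n! = 3628800 permutations of y under H0): p = 1.000000.
Step 5: alpha = 0.05. fail to reject H0.

tau_b = -0.0222 (C=22, D=23), p = 1.000000, fail to reject H0.


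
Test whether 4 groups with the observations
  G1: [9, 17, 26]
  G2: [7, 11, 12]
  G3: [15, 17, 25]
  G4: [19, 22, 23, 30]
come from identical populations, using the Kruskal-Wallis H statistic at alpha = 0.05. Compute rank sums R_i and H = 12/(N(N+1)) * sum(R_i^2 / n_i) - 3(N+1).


Step 1: Combine all N = 13 observations and assign midranks.
sorted (value, group, rank): (7,G2,1), (9,G1,2), (11,G2,3), (12,G2,4), (15,G3,5), (17,G1,6.5), (17,G3,6.5), (19,G4,8), (22,G4,9), (23,G4,10), (25,G3,11), (26,G1,12), (30,G4,13)
Step 2: Sum ranks within each group.
R_1 = 20.5 (n_1 = 3)
R_2 = 8 (n_2 = 3)
R_3 = 22.5 (n_3 = 3)
R_4 = 40 (n_4 = 4)
Step 3: H = 12/(N(N+1)) * sum(R_i^2/n_i) - 3(N+1)
     = 12/(13*14) * (20.5^2/3 + 8^2/3 + 22.5^2/3 + 40^2/4) - 3*14
     = 0.065934 * 730.167 - 42
     = 6.142857.
Step 4: Ties present; correction factor C = 1 - 6/(13^3 - 13) = 0.997253. Corrected H = 6.142857 / 0.997253 = 6.159780.
Step 5: Under H0, H ~ chi^2(3); p-value = 0.104090.
Step 6: alpha = 0.05. fail to reject H0.

H = 6.1598, df = 3, p = 0.104090, fail to reject H0.


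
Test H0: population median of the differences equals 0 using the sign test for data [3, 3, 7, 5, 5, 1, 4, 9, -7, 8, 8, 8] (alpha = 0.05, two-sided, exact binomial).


Step 1: Discard zero differences. Original n = 12; n_eff = number of nonzero differences = 12.
Nonzero differences (with sign): +3, +3, +7, +5, +5, +1, +4, +9, -7, +8, +8, +8
Step 2: Count signs: positive = 11, negative = 1.
Step 3: Under H0: P(positive) = 0.5, so the number of positives S ~ Bin(12, 0.5).
Step 4: Two-sided exact p-value = sum of Bin(12,0.5) probabilities at or below the observed probability = 0.006348.
Step 5: alpha = 0.05. reject H0.

n_eff = 12, pos = 11, neg = 1, p = 0.006348, reject H0.


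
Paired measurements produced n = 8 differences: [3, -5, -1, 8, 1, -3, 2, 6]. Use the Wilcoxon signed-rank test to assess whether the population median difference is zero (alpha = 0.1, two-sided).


Step 1: Drop any zero differences (none here) and take |d_i|.
|d| = [3, 5, 1, 8, 1, 3, 2, 6]
Step 2: Midrank |d_i| (ties get averaged ranks).
ranks: |3|->4.5, |5|->6, |1|->1.5, |8|->8, |1|->1.5, |3|->4.5, |2|->3, |6|->7
Step 3: Attach original signs; sum ranks with positive sign and with negative sign.
W+ = 4.5 + 8 + 1.5 + 3 + 7 = 24
W- = 6 + 1.5 + 4.5 = 12
(Check: W+ + W- = 36 should equal n(n+1)/2 = 36.)
Step 4: Test statistic W = min(W+, W-) = 12.
Step 5: Ties in |d|, so use the tie-corrected normal approximation.
        E[W] = n(n+1)/4 = 8*9/4 = 18.
        Tie groups: |d|=1 (t=2), |d|=3 (t=2); sum(t^3 - t) = 12.
        Var[W] = n(n+1)(2n+1)/24 - sum(t^3-t)/48 = 1224/24 - 12/48 = 50.75.
        z = (W - E[W]) / sqrt(Var[W]) = (12 - 18) / 7.1239 = -0.8422.
        Two-sided p = 2*Phi(z) = 0.399656.
Step 6: alpha = 0.1. fail to reject H0.

W+ = 24, W- = 12, W = min = 12, p = 0.399656, fail to reject H0.


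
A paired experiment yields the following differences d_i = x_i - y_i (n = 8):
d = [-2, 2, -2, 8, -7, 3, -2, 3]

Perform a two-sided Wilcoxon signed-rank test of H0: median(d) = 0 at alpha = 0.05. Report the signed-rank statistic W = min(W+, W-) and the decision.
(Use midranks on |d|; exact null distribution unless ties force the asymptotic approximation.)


Step 1: Drop any zero differences (none here) and take |d_i|.
|d| = [2, 2, 2, 8, 7, 3, 2, 3]
Step 2: Midrank |d_i| (ties get averaged ranks).
ranks: |2|->2.5, |2|->2.5, |2|->2.5, |8|->8, |7|->7, |3|->5.5, |2|->2.5, |3|->5.5
Step 3: Attach original signs; sum ranks with positive sign and with negative sign.
W+ = 2.5 + 8 + 5.5 + 5.5 = 21.5
W- = 2.5 + 2.5 + 7 + 2.5 = 14.5
(Check: W+ + W- = 36 should equal n(n+1)/2 = 36.)
Step 4: Test statistic W = min(W+, W-) = 14.5.
Step 5: Ties in |d|, so use the tie-corrected normal approximation.
        E[W] = n(n+1)/4 = 8*9/4 = 18.
        Tie groups: |d|=2 (t=4), |d|=3 (t=2); sum(t^3 - t) = 66.
        Var[W] = n(n+1)(2n+1)/24 - sum(t^3-t)/48 = 1224/24 - 66/48 = 49.625.
        z = (W - E[W]) / sqrt(Var[W]) = (14.5 - 18) / 7.0445 = -0.4968.
        Two-sided p = 2*Phi(z) = 0.619301.
Step 6: alpha = 0.05. fail to reject H0.

W+ = 21.5, W- = 14.5, W = min = 14.5, p = 0.619301, fail to reject H0.


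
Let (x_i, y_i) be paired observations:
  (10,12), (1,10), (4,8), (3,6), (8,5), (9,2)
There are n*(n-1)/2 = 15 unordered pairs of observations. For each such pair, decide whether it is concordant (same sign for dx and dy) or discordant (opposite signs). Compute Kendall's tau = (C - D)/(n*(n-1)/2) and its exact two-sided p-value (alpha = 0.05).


Step 1: Enumerate the 15 unordered pairs (i,j) with i<j and classify each by sign(x_j-x_i) * sign(y_j-y_i).
  (1,2):dx=-9,dy=-2->C; (1,3):dx=-6,dy=-4->C; (1,4):dx=-7,dy=-6->C; (1,5):dx=-2,dy=-7->C
  (1,6):dx=-1,dy=-10->C; (2,3):dx=+3,dy=-2->D; (2,4):dx=+2,dy=-4->D; (2,5):dx=+7,dy=-5->D
  (2,6):dx=+8,dy=-8->D; (3,4):dx=-1,dy=-2->C; (3,5):dx=+4,dy=-3->D; (3,6):dx=+5,dy=-6->D
  (4,5):dx=+5,dy=-1->D; (4,6):dx=+6,dy=-4->D; (5,6):dx=+1,dy=-3->D
Step 2: C = 6, D = 9, total pairs = 15.
Step 3: tau = (C - D)/(n(n-1)/2) = (6 - 9)/15 = -0.200000.
Step 4: Exact two-sided p-value (enumerate n! = 720 permutations of y under H0): p = 0.719444.
Step 5: alpha = 0.05. fail to reject H0.

tau_b = -0.2000 (C=6, D=9), p = 0.719444, fail to reject H0.


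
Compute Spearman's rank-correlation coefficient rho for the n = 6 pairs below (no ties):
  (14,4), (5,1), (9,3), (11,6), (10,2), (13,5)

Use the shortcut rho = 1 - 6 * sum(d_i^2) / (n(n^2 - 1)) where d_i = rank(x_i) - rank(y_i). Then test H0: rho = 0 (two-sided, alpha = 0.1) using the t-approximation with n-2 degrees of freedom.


Step 1: Rank x and y separately (midranks; no ties here).
rank(x): 14->6, 5->1, 9->2, 11->4, 10->3, 13->5
rank(y): 4->4, 1->1, 3->3, 6->6, 2->2, 5->5
Step 2: d_i = R_x(i) - R_y(i); compute d_i^2.
  (6-4)^2=4, (1-1)^2=0, (2-3)^2=1, (4-6)^2=4, (3-2)^2=1, (5-5)^2=0
sum(d^2) = 10.
Step 3: rho = 1 - 6*10 / (6*(6^2 - 1)) = 1 - 60/210 = 0.714286.
Step 4: Under H0, t = rho * sqrt((n-2)/(1-rho^2)) = 2.0412 ~ t(4).
Step 5: Two-sided p-value from the t-distribution with 4 df = 0.110787.
Step 6: alpha = 0.1. fail to reject H0.

rho = 0.7143, p = 0.110787, fail to reject H0 at alpha = 0.1.


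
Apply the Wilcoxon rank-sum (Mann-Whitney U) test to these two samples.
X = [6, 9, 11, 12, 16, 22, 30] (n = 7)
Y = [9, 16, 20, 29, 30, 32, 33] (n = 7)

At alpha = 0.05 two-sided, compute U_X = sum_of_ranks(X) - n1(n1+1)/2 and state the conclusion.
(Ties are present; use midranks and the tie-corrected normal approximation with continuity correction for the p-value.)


Step 1: Combine and sort all 14 observations; assign midranks.
sorted (value, group): (6,X), (9,X), (9,Y), (11,X), (12,X), (16,X), (16,Y), (20,Y), (22,X), (29,Y), (30,X), (30,Y), (32,Y), (33,Y)
ranks: 6->1, 9->2.5, 9->2.5, 11->4, 12->5, 16->6.5, 16->6.5, 20->8, 22->9, 29->10, 30->11.5, 30->11.5, 32->13, 33->14
Step 2: Rank sum for X: R1 = 1 + 2.5 + 4 + 5 + 6.5 + 9 + 11.5 = 39.5.
Step 3: U_X = R1 - n1(n1+1)/2 = 39.5 - 7*8/2 = 39.5 - 28 = 11.5.
       U_Y = n1*n2 - U_X = 49 - 11.5 = 37.5.
Step 4: Ties are present, so use the tie-corrected normal approximation (with continuity correction) for the p-value.
Step 5: p-value = 0.109049; compare to alpha = 0.05. fail to reject H0.

U_X = 11.5, p = 0.109049, fail to reject H0 at alpha = 0.05.


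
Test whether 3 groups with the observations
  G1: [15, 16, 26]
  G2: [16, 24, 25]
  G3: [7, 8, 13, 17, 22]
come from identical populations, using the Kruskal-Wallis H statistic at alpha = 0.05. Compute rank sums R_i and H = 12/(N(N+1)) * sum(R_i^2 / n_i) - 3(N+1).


Step 1: Combine all N = 11 observations and assign midranks.
sorted (value, group, rank): (7,G3,1), (8,G3,2), (13,G3,3), (15,G1,4), (16,G1,5.5), (16,G2,5.5), (17,G3,7), (22,G3,8), (24,G2,9), (25,G2,10), (26,G1,11)
Step 2: Sum ranks within each group.
R_1 = 20.5 (n_1 = 3)
R_2 = 24.5 (n_2 = 3)
R_3 = 21 (n_3 = 5)
Step 3: H = 12/(N(N+1)) * sum(R_i^2/n_i) - 3(N+1)
     = 12/(11*12) * (20.5^2/3 + 24.5^2/3 + 21^2/5) - 3*12
     = 0.090909 * 428.367 - 36
     = 2.942424.
Step 4: Ties present; correction factor C = 1 - 6/(11^3 - 11) = 0.995455. Corrected H = 2.942424 / 0.995455 = 2.955860.
Step 5: Under H0, H ~ chi^2(2); p-value = 0.228109.
Step 6: alpha = 0.05. fail to reject H0.

H = 2.9559, df = 2, p = 0.228109, fail to reject H0.


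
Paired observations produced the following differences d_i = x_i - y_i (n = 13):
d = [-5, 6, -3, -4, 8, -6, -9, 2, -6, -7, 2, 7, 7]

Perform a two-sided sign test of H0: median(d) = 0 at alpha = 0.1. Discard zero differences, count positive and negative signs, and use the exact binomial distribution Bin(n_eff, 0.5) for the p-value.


Step 1: Discard zero differences. Original n = 13; n_eff = number of nonzero differences = 13.
Nonzero differences (with sign): -5, +6, -3, -4, +8, -6, -9, +2, -6, -7, +2, +7, +7
Step 2: Count signs: positive = 6, negative = 7.
Step 3: Under H0: P(positive) = 0.5, so the number of positives S ~ Bin(13, 0.5).
Step 4: Two-sided exact p-value = sum of Bin(13,0.5) probabilities at or below the observed probability = 1.000000.
Step 5: alpha = 0.1. fail to reject H0.

n_eff = 13, pos = 6, neg = 7, p = 1.000000, fail to reject H0.


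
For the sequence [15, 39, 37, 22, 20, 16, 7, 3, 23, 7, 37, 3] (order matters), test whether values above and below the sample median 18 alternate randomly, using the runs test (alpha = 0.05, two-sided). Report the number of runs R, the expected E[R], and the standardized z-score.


Step 1: Compute median = 18; label A = above, B = below.
Labels in order: BAAAABBBABAB  (n_A = 6, n_B = 6)
Step 2: Count runs R = 7.
Step 3: Under H0 (random ordering), E[R] = 2*n_A*n_B/(n_A+n_B) + 1 = 2*6*6/12 + 1 = 7.0000.
        Var[R] = 2*n_A*n_B*(2*n_A*n_B - n_A - n_B) / ((n_A+n_B)^2 * (n_A+n_B-1)) = 4320/1584 = 2.7273.
        SD[R] = 1.6514.
Step 4: R = E[R], so z = 0 with no continuity correction.
Step 5: Two-sided p-value via normal approximation = 2*(1 - Phi(|z|)) = 1.000000.
Step 6: alpha = 0.05. fail to reject H0.

R = 7, z = 0.0000, p = 1.000000, fail to reject H0.


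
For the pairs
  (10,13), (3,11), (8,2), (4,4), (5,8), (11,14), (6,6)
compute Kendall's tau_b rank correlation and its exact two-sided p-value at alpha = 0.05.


Step 1: Enumerate the 21 unordered pairs (i,j) with i<j and classify each by sign(x_j-x_i) * sign(y_j-y_i).
  (1,2):dx=-7,dy=-2->C; (1,3):dx=-2,dy=-11->C; (1,4):dx=-6,dy=-9->C; (1,5):dx=-5,dy=-5->C
  (1,6):dx=+1,dy=+1->C; (1,7):dx=-4,dy=-7->C; (2,3):dx=+5,dy=-9->D; (2,4):dx=+1,dy=-7->D
  (2,5):dx=+2,dy=-3->D; (2,6):dx=+8,dy=+3->C; (2,7):dx=+3,dy=-5->D; (3,4):dx=-4,dy=+2->D
  (3,5):dx=-3,dy=+6->D; (3,6):dx=+3,dy=+12->C; (3,7):dx=-2,dy=+4->D; (4,5):dx=+1,dy=+4->C
  (4,6):dx=+7,dy=+10->C; (4,7):dx=+2,dy=+2->C; (5,6):dx=+6,dy=+6->C; (5,7):dx=+1,dy=-2->D
  (6,7):dx=-5,dy=-8->C
Step 2: C = 13, D = 8, total pairs = 21.
Step 3: tau = (C - D)/(n(n-1)/2) = (13 - 8)/21 = 0.238095.
Step 4: Exact two-sided p-value (enumerate n! = 5040 permutations of y under H0): p = 0.561905.
Step 5: alpha = 0.05. fail to reject H0.

tau_b = 0.2381 (C=13, D=8), p = 0.561905, fail to reject H0.


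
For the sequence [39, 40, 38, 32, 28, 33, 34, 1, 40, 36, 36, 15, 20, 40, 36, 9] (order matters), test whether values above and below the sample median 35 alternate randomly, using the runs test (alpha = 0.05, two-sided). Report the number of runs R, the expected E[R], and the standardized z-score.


Step 1: Compute median = 35; label A = above, B = below.
Labels in order: AAABBBBBAAABBAAB  (n_A = 8, n_B = 8)
Step 2: Count runs R = 6.
Step 3: Under H0 (random ordering), E[R] = 2*n_A*n_B/(n_A+n_B) + 1 = 2*8*8/16 + 1 = 9.0000.
        Var[R] = 2*n_A*n_B*(2*n_A*n_B - n_A - n_B) / ((n_A+n_B)^2 * (n_A+n_B-1)) = 14336/3840 = 3.7333.
        SD[R] = 1.9322.
Step 4: Continuity-corrected z = (R + 0.5 - E[R]) / SD[R] = (6 + 0.5 - 9.0000) / 1.9322 = -1.2939.
Step 5: Two-sided p-value via normal approximation = 2*(1 - Phi(|z|)) = 0.195709.
Step 6: alpha = 0.05. fail to reject H0.

R = 6, z = -1.2939, p = 0.195709, fail to reject H0.


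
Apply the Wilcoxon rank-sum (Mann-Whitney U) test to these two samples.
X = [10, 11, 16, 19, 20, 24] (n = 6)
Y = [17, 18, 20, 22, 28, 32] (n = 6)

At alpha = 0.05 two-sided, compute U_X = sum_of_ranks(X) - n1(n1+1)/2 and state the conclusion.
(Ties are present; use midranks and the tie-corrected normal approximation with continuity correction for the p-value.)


Step 1: Combine and sort all 12 observations; assign midranks.
sorted (value, group): (10,X), (11,X), (16,X), (17,Y), (18,Y), (19,X), (20,X), (20,Y), (22,Y), (24,X), (28,Y), (32,Y)
ranks: 10->1, 11->2, 16->3, 17->4, 18->5, 19->6, 20->7.5, 20->7.5, 22->9, 24->10, 28->11, 32->12
Step 2: Rank sum for X: R1 = 1 + 2 + 3 + 6 + 7.5 + 10 = 29.5.
Step 3: U_X = R1 - n1(n1+1)/2 = 29.5 - 6*7/2 = 29.5 - 21 = 8.5.
       U_Y = n1*n2 - U_X = 36 - 8.5 = 27.5.
Step 4: Ties are present, so use the tie-corrected normal approximation (with continuity correction) for the p-value.
Step 5: p-value = 0.148829; compare to alpha = 0.05. fail to reject H0.

U_X = 8.5, p = 0.148829, fail to reject H0 at alpha = 0.05.


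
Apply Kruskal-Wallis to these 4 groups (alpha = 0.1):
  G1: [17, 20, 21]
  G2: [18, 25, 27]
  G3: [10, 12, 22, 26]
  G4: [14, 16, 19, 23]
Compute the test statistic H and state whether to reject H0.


Step 1: Combine all N = 14 observations and assign midranks.
sorted (value, group, rank): (10,G3,1), (12,G3,2), (14,G4,3), (16,G4,4), (17,G1,5), (18,G2,6), (19,G4,7), (20,G1,8), (21,G1,9), (22,G3,10), (23,G4,11), (25,G2,12), (26,G3,13), (27,G2,14)
Step 2: Sum ranks within each group.
R_1 = 22 (n_1 = 3)
R_2 = 32 (n_2 = 3)
R_3 = 26 (n_3 = 4)
R_4 = 25 (n_4 = 4)
Step 3: H = 12/(N(N+1)) * sum(R_i^2/n_i) - 3(N+1)
     = 12/(14*15) * (22^2/3 + 32^2/3 + 26^2/4 + 25^2/4) - 3*15
     = 0.057143 * 827.917 - 45
     = 2.309524.
Step 4: No ties, so H is used without correction.
Step 5: Under H0, H ~ chi^2(3); p-value = 0.510699.
Step 6: alpha = 0.1. fail to reject H0.

H = 2.3095, df = 3, p = 0.510699, fail to reject H0.


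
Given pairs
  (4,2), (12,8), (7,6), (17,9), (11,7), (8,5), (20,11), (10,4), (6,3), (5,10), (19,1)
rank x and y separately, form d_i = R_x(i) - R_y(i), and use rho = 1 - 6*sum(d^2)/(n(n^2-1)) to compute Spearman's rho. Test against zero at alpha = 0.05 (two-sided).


Step 1: Rank x and y separately (midranks; no ties here).
rank(x): 4->1, 12->8, 7->4, 17->9, 11->7, 8->5, 20->11, 10->6, 6->3, 5->2, 19->10
rank(y): 2->2, 8->8, 6->6, 9->9, 7->7, 5->5, 11->11, 4->4, 3->3, 10->10, 1->1
Step 2: d_i = R_x(i) - R_y(i); compute d_i^2.
  (1-2)^2=1, (8-8)^2=0, (4-6)^2=4, (9-9)^2=0, (7-7)^2=0, (5-5)^2=0, (11-11)^2=0, (6-4)^2=4, (3-3)^2=0, (2-10)^2=64, (10-1)^2=81
sum(d^2) = 154.
Step 3: rho = 1 - 6*154 / (11*(11^2 - 1)) = 1 - 924/1320 = 0.300000.
Step 4: Under H0, t = rho * sqrt((n-2)/(1-rho^2)) = 0.9435 ~ t(9).
Step 5: Two-sided p-value from the t-distribution with 9 df = 0.370083.
Step 6: alpha = 0.05. fail to reject H0.

rho = 0.3000, p = 0.370083, fail to reject H0 at alpha = 0.05.


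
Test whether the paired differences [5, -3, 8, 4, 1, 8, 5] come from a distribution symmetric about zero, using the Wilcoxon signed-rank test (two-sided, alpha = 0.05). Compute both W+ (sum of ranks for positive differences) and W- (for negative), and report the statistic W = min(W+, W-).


Step 1: Drop any zero differences (none here) and take |d_i|.
|d| = [5, 3, 8, 4, 1, 8, 5]
Step 2: Midrank |d_i| (ties get averaged ranks).
ranks: |5|->4.5, |3|->2, |8|->6.5, |4|->3, |1|->1, |8|->6.5, |5|->4.5
Step 3: Attach original signs; sum ranks with positive sign and with negative sign.
W+ = 4.5 + 6.5 + 3 + 1 + 6.5 + 4.5 = 26
W- = 2 = 2
(Check: W+ + W- = 28 should equal n(n+1)/2 = 28.)
Step 4: Test statistic W = min(W+, W-) = 2.
Step 5: Ties in |d|, so use the tie-corrected normal approximation.
        E[W] = n(n+1)/4 = 7*8/4 = 14.
        Tie groups: |d|=5 (t=2), |d|=8 (t=2); sum(t^3 - t) = 12.
        Var[W] = n(n+1)(2n+1)/24 - sum(t^3-t)/48 = 840/24 - 12/48 = 34.75.
        z = (W - E[W]) / sqrt(Var[W]) = (2 - 14) / 5.8949 = -2.0357.
        Two-sided p = 2*Phi(z) = 0.041785.
Step 6: alpha = 0.05. reject H0.

W+ = 26, W- = 2, W = min = 2, p = 0.041785, reject H0.


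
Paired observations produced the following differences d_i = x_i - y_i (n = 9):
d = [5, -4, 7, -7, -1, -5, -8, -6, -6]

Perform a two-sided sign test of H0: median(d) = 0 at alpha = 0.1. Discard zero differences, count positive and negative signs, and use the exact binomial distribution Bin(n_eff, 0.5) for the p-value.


Step 1: Discard zero differences. Original n = 9; n_eff = number of nonzero differences = 9.
Nonzero differences (with sign): +5, -4, +7, -7, -1, -5, -8, -6, -6
Step 2: Count signs: positive = 2, negative = 7.
Step 3: Under H0: P(positive) = 0.5, so the number of positives S ~ Bin(9, 0.5).
Step 4: Two-sided exact p-value = sum of Bin(9,0.5) probabilities at or below the observed probability = 0.179688.
Step 5: alpha = 0.1. fail to reject H0.

n_eff = 9, pos = 2, neg = 7, p = 0.179688, fail to reject H0.


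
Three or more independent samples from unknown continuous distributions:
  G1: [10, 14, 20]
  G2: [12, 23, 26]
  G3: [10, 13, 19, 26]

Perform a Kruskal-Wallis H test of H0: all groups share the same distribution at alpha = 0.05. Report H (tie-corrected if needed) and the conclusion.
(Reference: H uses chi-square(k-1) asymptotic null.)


Step 1: Combine all N = 10 observations and assign midranks.
sorted (value, group, rank): (10,G1,1.5), (10,G3,1.5), (12,G2,3), (13,G3,4), (14,G1,5), (19,G3,6), (20,G1,7), (23,G2,8), (26,G2,9.5), (26,G3,9.5)
Step 2: Sum ranks within each group.
R_1 = 13.5 (n_1 = 3)
R_2 = 20.5 (n_2 = 3)
R_3 = 21 (n_3 = 4)
Step 3: H = 12/(N(N+1)) * sum(R_i^2/n_i) - 3(N+1)
     = 12/(10*11) * (13.5^2/3 + 20.5^2/3 + 21^2/4) - 3*11
     = 0.109091 * 311.083 - 33
     = 0.936364.
Step 4: Ties present; correction factor C = 1 - 12/(10^3 - 10) = 0.987879. Corrected H = 0.936364 / 0.987879 = 0.947853.
Step 5: Under H0, H ~ chi^2(2); p-value = 0.622553.
Step 6: alpha = 0.05. fail to reject H0.

H = 0.9479, df = 2, p = 0.622553, fail to reject H0.
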